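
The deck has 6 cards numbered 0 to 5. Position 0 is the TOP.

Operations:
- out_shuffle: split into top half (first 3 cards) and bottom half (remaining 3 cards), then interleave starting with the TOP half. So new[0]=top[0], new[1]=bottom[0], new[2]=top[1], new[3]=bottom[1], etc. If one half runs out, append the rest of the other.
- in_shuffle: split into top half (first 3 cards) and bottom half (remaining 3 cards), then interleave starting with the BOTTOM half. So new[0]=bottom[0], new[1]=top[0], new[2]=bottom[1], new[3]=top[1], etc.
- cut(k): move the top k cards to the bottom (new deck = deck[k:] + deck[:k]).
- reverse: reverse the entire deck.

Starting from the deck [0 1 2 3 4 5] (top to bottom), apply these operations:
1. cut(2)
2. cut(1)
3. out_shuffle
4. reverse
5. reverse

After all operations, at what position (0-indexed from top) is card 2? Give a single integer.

Answer: 5

Derivation:
After op 1 (cut(2)): [2 3 4 5 0 1]
After op 2 (cut(1)): [3 4 5 0 1 2]
After op 3 (out_shuffle): [3 0 4 1 5 2]
After op 4 (reverse): [2 5 1 4 0 3]
After op 5 (reverse): [3 0 4 1 5 2]
Card 2 is at position 5.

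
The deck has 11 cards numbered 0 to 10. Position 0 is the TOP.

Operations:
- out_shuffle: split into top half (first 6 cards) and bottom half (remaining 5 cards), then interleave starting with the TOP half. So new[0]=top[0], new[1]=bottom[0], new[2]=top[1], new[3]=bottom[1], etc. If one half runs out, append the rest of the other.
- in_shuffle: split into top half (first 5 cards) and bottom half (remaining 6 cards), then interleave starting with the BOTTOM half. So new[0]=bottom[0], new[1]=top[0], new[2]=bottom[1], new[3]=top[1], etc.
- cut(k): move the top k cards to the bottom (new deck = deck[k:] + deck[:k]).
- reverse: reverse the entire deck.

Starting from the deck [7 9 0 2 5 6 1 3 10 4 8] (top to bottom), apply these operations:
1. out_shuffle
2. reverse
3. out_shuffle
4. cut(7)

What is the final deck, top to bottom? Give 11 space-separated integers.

Answer: 1 2 7 10 6 0 8 3 5 9 4

Derivation:
After op 1 (out_shuffle): [7 1 9 3 0 10 2 4 5 8 6]
After op 2 (reverse): [6 8 5 4 2 10 0 3 9 1 7]
After op 3 (out_shuffle): [6 0 8 3 5 9 4 1 2 7 10]
After op 4 (cut(7)): [1 2 7 10 6 0 8 3 5 9 4]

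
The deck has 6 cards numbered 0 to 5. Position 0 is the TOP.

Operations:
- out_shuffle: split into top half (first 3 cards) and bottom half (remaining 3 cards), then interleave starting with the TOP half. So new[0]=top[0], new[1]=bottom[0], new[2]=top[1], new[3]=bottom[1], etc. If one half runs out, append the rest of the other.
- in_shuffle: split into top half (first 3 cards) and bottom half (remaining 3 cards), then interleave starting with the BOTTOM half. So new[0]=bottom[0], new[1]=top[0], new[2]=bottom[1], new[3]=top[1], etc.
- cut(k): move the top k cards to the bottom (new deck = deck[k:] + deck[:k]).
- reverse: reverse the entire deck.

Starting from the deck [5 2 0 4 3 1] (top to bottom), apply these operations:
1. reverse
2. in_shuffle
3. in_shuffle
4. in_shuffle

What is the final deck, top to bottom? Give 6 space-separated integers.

After op 1 (reverse): [1 3 4 0 2 5]
After op 2 (in_shuffle): [0 1 2 3 5 4]
After op 3 (in_shuffle): [3 0 5 1 4 2]
After op 4 (in_shuffle): [1 3 4 0 2 5]

Answer: 1 3 4 0 2 5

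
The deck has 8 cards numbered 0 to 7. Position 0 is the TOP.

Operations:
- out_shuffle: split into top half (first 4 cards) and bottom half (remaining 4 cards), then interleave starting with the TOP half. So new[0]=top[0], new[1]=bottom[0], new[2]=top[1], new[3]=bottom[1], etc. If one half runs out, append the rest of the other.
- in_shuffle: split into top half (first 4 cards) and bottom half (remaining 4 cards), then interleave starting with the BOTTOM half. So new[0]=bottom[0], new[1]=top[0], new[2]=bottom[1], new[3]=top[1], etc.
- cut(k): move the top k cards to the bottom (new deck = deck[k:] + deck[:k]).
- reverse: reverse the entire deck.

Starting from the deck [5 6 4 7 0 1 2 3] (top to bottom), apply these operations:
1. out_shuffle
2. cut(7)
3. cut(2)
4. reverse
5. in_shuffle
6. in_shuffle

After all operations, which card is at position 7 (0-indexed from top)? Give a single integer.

After op 1 (out_shuffle): [5 0 6 1 4 2 7 3]
After op 2 (cut(7)): [3 5 0 6 1 4 2 7]
After op 3 (cut(2)): [0 6 1 4 2 7 3 5]
After op 4 (reverse): [5 3 7 2 4 1 6 0]
After op 5 (in_shuffle): [4 5 1 3 6 7 0 2]
After op 6 (in_shuffle): [6 4 7 5 0 1 2 3]
Position 7: card 3.

Answer: 3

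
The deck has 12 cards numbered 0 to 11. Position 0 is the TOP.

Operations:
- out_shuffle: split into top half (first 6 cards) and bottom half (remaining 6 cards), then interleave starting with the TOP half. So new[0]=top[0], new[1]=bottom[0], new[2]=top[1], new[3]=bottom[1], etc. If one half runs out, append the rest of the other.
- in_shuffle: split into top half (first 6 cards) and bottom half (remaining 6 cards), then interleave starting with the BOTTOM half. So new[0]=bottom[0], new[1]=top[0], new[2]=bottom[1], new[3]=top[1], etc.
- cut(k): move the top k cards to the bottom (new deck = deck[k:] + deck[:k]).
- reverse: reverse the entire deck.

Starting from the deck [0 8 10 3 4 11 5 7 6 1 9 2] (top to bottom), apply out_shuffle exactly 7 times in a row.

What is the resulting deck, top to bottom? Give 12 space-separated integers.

After op 1 (out_shuffle): [0 5 8 7 10 6 3 1 4 9 11 2]
After op 2 (out_shuffle): [0 3 5 1 8 4 7 9 10 11 6 2]
After op 3 (out_shuffle): [0 7 3 9 5 10 1 11 8 6 4 2]
After op 4 (out_shuffle): [0 1 7 11 3 8 9 6 5 4 10 2]
After op 5 (out_shuffle): [0 9 1 6 7 5 11 4 3 10 8 2]
After op 6 (out_shuffle): [0 11 9 4 1 3 6 10 7 8 5 2]
After op 7 (out_shuffle): [0 6 11 10 9 7 4 8 1 5 3 2]

Answer: 0 6 11 10 9 7 4 8 1 5 3 2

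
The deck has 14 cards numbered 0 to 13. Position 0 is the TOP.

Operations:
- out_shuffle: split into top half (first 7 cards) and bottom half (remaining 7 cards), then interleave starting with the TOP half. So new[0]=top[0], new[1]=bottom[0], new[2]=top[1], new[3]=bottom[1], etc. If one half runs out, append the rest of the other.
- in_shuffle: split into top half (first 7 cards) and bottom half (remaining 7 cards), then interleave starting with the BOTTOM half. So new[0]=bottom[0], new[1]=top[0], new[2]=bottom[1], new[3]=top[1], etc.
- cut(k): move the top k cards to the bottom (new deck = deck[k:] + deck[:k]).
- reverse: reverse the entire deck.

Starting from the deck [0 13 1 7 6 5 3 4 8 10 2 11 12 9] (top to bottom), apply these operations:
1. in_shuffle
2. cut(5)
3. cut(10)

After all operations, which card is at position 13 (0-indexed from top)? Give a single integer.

After op 1 (in_shuffle): [4 0 8 13 10 1 2 7 11 6 12 5 9 3]
After op 2 (cut(5)): [1 2 7 11 6 12 5 9 3 4 0 8 13 10]
After op 3 (cut(10)): [0 8 13 10 1 2 7 11 6 12 5 9 3 4]
Position 13: card 4.

Answer: 4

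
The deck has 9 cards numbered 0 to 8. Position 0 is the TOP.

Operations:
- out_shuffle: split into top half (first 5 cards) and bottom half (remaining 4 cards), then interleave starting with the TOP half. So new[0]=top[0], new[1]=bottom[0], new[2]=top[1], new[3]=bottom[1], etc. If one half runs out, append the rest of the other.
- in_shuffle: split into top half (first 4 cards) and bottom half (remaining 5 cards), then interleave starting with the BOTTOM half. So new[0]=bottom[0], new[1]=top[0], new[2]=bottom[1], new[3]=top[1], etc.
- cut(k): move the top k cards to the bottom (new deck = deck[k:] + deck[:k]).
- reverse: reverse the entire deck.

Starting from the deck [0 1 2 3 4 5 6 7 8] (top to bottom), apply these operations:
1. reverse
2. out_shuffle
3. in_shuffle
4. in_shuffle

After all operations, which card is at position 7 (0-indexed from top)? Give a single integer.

After op 1 (reverse): [8 7 6 5 4 3 2 1 0]
After op 2 (out_shuffle): [8 3 7 2 6 1 5 0 4]
After op 3 (in_shuffle): [6 8 1 3 5 7 0 2 4]
After op 4 (in_shuffle): [5 6 7 8 0 1 2 3 4]
Position 7: card 3.

Answer: 3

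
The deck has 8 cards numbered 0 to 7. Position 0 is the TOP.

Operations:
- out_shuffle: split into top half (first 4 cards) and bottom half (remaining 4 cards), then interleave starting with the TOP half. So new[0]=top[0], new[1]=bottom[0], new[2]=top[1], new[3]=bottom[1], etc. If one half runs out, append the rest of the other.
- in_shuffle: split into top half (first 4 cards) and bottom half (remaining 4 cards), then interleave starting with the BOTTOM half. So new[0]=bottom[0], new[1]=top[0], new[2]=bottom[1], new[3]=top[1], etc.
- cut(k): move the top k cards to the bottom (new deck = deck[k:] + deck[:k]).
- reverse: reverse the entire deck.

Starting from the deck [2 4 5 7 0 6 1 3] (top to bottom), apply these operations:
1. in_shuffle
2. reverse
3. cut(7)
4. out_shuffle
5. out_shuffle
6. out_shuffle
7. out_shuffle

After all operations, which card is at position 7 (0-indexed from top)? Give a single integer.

Answer: 2

Derivation:
After op 1 (in_shuffle): [0 2 6 4 1 5 3 7]
After op 2 (reverse): [7 3 5 1 4 6 2 0]
After op 3 (cut(7)): [0 7 3 5 1 4 6 2]
After op 4 (out_shuffle): [0 1 7 4 3 6 5 2]
After op 5 (out_shuffle): [0 3 1 6 7 5 4 2]
After op 6 (out_shuffle): [0 7 3 5 1 4 6 2]
After op 7 (out_shuffle): [0 1 7 4 3 6 5 2]
Position 7: card 2.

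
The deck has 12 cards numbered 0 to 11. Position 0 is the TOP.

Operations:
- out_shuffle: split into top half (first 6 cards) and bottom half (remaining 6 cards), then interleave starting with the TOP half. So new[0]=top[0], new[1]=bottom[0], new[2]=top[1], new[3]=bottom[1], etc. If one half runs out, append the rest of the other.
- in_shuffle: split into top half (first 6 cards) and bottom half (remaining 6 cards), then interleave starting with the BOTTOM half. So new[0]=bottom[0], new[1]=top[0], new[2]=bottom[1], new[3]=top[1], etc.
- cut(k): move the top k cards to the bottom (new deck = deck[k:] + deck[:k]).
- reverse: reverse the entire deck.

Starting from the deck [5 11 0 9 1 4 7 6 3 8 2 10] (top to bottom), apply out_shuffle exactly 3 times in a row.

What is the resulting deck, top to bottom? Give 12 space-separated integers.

After op 1 (out_shuffle): [5 7 11 6 0 3 9 8 1 2 4 10]
After op 2 (out_shuffle): [5 9 7 8 11 1 6 2 0 4 3 10]
After op 3 (out_shuffle): [5 6 9 2 7 0 8 4 11 3 1 10]

Answer: 5 6 9 2 7 0 8 4 11 3 1 10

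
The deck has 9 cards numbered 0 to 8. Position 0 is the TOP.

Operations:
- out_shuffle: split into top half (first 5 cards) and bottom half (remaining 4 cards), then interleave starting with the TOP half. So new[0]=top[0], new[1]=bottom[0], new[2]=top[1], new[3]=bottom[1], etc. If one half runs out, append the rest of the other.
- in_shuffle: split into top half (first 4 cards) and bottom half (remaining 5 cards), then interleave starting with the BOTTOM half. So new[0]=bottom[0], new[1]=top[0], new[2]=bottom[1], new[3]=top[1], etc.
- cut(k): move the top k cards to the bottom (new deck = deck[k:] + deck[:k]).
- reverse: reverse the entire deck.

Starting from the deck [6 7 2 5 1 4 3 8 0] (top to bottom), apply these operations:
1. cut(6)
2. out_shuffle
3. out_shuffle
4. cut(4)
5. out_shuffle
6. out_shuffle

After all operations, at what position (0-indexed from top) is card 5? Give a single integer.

After op 1 (cut(6)): [3 8 0 6 7 2 5 1 4]
After op 2 (out_shuffle): [3 2 8 5 0 1 6 4 7]
After op 3 (out_shuffle): [3 1 2 6 8 4 5 7 0]
After op 4 (cut(4)): [8 4 5 7 0 3 1 2 6]
After op 5 (out_shuffle): [8 3 4 1 5 2 7 6 0]
After op 6 (out_shuffle): [8 2 3 7 4 6 1 0 5]
Card 5 is at position 8.

Answer: 8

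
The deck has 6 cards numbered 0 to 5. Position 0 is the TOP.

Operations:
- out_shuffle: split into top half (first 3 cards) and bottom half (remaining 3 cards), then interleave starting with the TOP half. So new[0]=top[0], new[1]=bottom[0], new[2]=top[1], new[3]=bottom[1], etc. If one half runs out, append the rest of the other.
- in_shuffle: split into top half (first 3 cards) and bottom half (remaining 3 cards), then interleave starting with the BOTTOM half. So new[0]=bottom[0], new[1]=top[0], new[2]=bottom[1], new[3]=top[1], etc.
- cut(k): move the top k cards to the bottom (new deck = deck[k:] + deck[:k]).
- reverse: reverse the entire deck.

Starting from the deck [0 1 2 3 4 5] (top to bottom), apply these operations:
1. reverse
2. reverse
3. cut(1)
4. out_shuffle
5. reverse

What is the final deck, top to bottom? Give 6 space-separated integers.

After op 1 (reverse): [5 4 3 2 1 0]
After op 2 (reverse): [0 1 2 3 4 5]
After op 3 (cut(1)): [1 2 3 4 5 0]
After op 4 (out_shuffle): [1 4 2 5 3 0]
After op 5 (reverse): [0 3 5 2 4 1]

Answer: 0 3 5 2 4 1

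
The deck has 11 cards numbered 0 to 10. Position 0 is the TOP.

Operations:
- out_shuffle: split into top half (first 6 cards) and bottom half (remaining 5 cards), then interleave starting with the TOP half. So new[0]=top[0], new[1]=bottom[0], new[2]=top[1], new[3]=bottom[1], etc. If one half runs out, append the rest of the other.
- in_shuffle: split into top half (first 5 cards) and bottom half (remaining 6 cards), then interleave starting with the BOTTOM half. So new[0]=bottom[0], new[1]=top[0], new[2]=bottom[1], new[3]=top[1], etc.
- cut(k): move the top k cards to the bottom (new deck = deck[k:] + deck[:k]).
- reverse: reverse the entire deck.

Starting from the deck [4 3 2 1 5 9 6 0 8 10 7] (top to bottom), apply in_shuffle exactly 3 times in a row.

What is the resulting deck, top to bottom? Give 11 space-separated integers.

After op 1 (in_shuffle): [9 4 6 3 0 2 8 1 10 5 7]
After op 2 (in_shuffle): [2 9 8 4 1 6 10 3 5 0 7]
After op 3 (in_shuffle): [6 2 10 9 3 8 5 4 0 1 7]

Answer: 6 2 10 9 3 8 5 4 0 1 7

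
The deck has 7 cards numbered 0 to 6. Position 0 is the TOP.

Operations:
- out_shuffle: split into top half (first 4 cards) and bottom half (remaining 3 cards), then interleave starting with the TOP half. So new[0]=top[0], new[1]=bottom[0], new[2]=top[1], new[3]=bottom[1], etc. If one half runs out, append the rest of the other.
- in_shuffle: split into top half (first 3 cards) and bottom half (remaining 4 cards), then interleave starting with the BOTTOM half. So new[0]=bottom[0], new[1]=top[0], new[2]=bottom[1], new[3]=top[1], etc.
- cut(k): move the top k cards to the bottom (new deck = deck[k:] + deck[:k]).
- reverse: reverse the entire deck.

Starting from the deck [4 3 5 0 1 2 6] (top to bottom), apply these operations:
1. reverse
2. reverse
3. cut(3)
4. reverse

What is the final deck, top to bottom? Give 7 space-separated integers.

Answer: 5 3 4 6 2 1 0

Derivation:
After op 1 (reverse): [6 2 1 0 5 3 4]
After op 2 (reverse): [4 3 5 0 1 2 6]
After op 3 (cut(3)): [0 1 2 6 4 3 5]
After op 4 (reverse): [5 3 4 6 2 1 0]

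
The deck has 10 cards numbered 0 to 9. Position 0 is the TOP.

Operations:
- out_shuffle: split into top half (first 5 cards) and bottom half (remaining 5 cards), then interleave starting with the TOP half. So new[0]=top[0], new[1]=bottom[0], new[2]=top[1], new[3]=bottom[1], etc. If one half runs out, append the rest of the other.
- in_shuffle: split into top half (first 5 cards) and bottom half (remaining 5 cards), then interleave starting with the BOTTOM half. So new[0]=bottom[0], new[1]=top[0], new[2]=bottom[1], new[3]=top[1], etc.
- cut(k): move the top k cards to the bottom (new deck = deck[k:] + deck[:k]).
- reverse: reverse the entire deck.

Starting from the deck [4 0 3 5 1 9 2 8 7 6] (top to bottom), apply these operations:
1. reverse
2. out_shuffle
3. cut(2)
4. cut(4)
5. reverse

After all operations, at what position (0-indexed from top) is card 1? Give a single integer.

After op 1 (reverse): [6 7 8 2 9 1 5 3 0 4]
After op 2 (out_shuffle): [6 1 7 5 8 3 2 0 9 4]
After op 3 (cut(2)): [7 5 8 3 2 0 9 4 6 1]
After op 4 (cut(4)): [2 0 9 4 6 1 7 5 8 3]
After op 5 (reverse): [3 8 5 7 1 6 4 9 0 2]
Card 1 is at position 4.

Answer: 4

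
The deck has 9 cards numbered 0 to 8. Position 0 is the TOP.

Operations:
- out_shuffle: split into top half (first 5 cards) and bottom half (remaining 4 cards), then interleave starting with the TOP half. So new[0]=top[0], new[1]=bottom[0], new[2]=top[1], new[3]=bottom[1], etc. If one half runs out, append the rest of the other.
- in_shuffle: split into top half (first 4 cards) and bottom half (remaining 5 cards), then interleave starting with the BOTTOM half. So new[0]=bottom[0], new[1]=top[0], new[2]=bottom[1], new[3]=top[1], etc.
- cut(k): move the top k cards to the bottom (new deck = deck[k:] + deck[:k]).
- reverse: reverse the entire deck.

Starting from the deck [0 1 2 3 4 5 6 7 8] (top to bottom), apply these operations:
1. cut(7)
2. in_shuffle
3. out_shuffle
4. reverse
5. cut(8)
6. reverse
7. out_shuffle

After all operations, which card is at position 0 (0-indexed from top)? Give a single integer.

Answer: 0

Derivation:
After op 1 (cut(7)): [7 8 0 1 2 3 4 5 6]
After op 2 (in_shuffle): [2 7 3 8 4 0 5 1 6]
After op 3 (out_shuffle): [2 0 7 5 3 1 8 6 4]
After op 4 (reverse): [4 6 8 1 3 5 7 0 2]
After op 5 (cut(8)): [2 4 6 8 1 3 5 7 0]
After op 6 (reverse): [0 7 5 3 1 8 6 4 2]
After op 7 (out_shuffle): [0 8 7 6 5 4 3 2 1]
Position 0: card 0.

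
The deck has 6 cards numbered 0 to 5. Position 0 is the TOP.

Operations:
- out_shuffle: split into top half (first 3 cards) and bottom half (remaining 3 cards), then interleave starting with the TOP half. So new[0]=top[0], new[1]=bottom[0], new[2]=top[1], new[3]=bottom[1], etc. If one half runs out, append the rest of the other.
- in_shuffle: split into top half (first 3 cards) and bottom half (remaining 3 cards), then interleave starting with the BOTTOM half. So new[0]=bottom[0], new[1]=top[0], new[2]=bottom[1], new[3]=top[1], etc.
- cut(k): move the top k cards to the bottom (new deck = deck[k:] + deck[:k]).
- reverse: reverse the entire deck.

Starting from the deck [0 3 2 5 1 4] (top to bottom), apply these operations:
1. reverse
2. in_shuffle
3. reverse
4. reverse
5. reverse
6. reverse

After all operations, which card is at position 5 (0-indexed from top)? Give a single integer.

Answer: 5

Derivation:
After op 1 (reverse): [4 1 5 2 3 0]
After op 2 (in_shuffle): [2 4 3 1 0 5]
After op 3 (reverse): [5 0 1 3 4 2]
After op 4 (reverse): [2 4 3 1 0 5]
After op 5 (reverse): [5 0 1 3 4 2]
After op 6 (reverse): [2 4 3 1 0 5]
Position 5: card 5.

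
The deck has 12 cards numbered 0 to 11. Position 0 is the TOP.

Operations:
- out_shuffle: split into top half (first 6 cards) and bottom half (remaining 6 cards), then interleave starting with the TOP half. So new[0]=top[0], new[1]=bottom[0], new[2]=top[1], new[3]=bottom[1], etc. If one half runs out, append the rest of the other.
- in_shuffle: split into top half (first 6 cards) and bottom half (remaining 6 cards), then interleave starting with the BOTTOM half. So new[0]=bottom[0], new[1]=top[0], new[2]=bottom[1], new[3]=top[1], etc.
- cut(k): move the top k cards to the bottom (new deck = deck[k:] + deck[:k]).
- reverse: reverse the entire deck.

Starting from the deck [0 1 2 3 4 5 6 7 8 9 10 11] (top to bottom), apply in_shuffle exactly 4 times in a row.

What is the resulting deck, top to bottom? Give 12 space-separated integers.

After op 1 (in_shuffle): [6 0 7 1 8 2 9 3 10 4 11 5]
After op 2 (in_shuffle): [9 6 3 0 10 7 4 1 11 8 5 2]
After op 3 (in_shuffle): [4 9 1 6 11 3 8 0 5 10 2 7]
After op 4 (in_shuffle): [8 4 0 9 5 1 10 6 2 11 7 3]

Answer: 8 4 0 9 5 1 10 6 2 11 7 3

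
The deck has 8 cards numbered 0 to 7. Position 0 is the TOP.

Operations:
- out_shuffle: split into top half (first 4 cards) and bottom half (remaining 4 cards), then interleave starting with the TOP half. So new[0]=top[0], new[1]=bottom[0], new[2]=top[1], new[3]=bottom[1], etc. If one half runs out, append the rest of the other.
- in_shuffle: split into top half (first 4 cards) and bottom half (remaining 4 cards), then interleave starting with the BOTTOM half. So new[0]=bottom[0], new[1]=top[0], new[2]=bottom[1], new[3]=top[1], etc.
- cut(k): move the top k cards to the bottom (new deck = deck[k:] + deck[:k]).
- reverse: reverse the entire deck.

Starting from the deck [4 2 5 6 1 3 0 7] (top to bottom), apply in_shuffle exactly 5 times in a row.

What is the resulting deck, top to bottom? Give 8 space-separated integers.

After op 1 (in_shuffle): [1 4 3 2 0 5 7 6]
After op 2 (in_shuffle): [0 1 5 4 7 3 6 2]
After op 3 (in_shuffle): [7 0 3 1 6 5 2 4]
After op 4 (in_shuffle): [6 7 5 0 2 3 4 1]
After op 5 (in_shuffle): [2 6 3 7 4 5 1 0]

Answer: 2 6 3 7 4 5 1 0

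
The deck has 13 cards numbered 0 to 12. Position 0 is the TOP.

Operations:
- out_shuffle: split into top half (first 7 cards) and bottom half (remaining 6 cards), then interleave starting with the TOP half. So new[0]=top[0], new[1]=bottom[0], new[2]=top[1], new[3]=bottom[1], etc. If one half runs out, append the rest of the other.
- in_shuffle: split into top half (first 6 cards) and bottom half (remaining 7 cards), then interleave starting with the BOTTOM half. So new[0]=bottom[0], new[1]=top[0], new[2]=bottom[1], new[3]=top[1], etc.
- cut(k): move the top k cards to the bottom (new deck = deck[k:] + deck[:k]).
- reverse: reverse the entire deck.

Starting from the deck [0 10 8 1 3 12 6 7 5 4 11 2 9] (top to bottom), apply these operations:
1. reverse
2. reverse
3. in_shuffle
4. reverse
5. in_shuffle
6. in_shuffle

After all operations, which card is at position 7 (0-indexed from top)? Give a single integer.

After op 1 (reverse): [9 2 11 4 5 7 6 12 3 1 8 10 0]
After op 2 (reverse): [0 10 8 1 3 12 6 7 5 4 11 2 9]
After op 3 (in_shuffle): [6 0 7 10 5 8 4 1 11 3 2 12 9]
After op 4 (reverse): [9 12 2 3 11 1 4 8 5 10 7 0 6]
After op 5 (in_shuffle): [4 9 8 12 5 2 10 3 7 11 0 1 6]
After op 6 (in_shuffle): [10 4 3 9 7 8 11 12 0 5 1 2 6]
Position 7: card 12.

Answer: 12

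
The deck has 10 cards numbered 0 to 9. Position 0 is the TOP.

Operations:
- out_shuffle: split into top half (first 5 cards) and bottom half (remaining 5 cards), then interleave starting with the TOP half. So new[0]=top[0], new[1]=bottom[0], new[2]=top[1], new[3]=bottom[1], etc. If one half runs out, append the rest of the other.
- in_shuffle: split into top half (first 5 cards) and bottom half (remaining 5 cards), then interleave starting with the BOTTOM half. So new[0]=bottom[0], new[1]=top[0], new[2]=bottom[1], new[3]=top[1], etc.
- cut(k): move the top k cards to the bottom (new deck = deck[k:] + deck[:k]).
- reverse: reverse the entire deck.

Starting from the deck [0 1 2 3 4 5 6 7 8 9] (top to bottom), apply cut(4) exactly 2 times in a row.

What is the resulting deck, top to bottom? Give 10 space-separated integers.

After op 1 (cut(4)): [4 5 6 7 8 9 0 1 2 3]
After op 2 (cut(4)): [8 9 0 1 2 3 4 5 6 7]

Answer: 8 9 0 1 2 3 4 5 6 7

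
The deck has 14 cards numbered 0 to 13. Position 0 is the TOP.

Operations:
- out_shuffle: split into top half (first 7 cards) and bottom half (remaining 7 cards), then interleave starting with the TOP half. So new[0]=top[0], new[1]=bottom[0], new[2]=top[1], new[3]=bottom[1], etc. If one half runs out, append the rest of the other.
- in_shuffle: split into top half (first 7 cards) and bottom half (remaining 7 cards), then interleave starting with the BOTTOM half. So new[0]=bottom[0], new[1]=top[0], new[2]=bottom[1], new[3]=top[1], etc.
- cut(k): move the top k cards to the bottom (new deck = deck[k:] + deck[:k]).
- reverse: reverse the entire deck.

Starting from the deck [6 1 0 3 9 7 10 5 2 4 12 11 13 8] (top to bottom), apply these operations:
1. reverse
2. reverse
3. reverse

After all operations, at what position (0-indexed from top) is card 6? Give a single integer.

After op 1 (reverse): [8 13 11 12 4 2 5 10 7 9 3 0 1 6]
After op 2 (reverse): [6 1 0 3 9 7 10 5 2 4 12 11 13 8]
After op 3 (reverse): [8 13 11 12 4 2 5 10 7 9 3 0 1 6]
Card 6 is at position 13.

Answer: 13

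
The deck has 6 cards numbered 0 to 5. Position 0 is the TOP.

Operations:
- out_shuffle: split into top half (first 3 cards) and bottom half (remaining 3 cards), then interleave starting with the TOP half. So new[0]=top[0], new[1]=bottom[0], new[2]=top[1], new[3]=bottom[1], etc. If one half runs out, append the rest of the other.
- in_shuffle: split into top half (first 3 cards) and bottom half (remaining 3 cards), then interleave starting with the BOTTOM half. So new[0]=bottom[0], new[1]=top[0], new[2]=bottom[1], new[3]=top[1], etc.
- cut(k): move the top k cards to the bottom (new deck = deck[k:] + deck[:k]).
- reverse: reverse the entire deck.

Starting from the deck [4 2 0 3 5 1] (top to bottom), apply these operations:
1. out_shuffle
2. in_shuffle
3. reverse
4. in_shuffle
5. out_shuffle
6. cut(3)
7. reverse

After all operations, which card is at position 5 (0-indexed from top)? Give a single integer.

After op 1 (out_shuffle): [4 3 2 5 0 1]
After op 2 (in_shuffle): [5 4 0 3 1 2]
After op 3 (reverse): [2 1 3 0 4 5]
After op 4 (in_shuffle): [0 2 4 1 5 3]
After op 5 (out_shuffle): [0 1 2 5 4 3]
After op 6 (cut(3)): [5 4 3 0 1 2]
After op 7 (reverse): [2 1 0 3 4 5]
Position 5: card 5.

Answer: 5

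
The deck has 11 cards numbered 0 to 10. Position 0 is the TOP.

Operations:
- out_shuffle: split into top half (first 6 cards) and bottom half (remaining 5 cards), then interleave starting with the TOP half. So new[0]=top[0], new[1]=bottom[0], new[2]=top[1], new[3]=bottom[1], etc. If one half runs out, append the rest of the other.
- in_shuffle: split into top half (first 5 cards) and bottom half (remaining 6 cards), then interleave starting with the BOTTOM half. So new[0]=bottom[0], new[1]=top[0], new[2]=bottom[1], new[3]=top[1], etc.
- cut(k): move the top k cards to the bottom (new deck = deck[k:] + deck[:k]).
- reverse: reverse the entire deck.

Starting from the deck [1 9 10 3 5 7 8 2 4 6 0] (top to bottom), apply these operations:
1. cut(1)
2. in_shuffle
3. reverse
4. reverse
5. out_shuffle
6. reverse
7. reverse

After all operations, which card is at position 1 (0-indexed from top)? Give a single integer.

After op 1 (cut(1)): [9 10 3 5 7 8 2 4 6 0 1]
After op 2 (in_shuffle): [8 9 2 10 4 3 6 5 0 7 1]
After op 3 (reverse): [1 7 0 5 6 3 4 10 2 9 8]
After op 4 (reverse): [8 9 2 10 4 3 6 5 0 7 1]
After op 5 (out_shuffle): [8 6 9 5 2 0 10 7 4 1 3]
After op 6 (reverse): [3 1 4 7 10 0 2 5 9 6 8]
After op 7 (reverse): [8 6 9 5 2 0 10 7 4 1 3]
Position 1: card 6.

Answer: 6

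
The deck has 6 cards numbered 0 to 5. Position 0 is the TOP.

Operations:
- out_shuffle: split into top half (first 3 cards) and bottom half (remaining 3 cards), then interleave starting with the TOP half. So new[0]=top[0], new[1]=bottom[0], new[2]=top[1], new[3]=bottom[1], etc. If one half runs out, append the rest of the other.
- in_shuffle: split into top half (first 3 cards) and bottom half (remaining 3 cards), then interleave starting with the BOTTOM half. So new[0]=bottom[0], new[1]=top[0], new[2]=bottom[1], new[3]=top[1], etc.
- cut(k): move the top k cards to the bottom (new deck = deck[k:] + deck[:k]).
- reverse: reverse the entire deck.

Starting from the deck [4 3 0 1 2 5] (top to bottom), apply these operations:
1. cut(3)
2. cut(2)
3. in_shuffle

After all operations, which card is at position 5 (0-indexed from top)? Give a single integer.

After op 1 (cut(3)): [1 2 5 4 3 0]
After op 2 (cut(2)): [5 4 3 0 1 2]
After op 3 (in_shuffle): [0 5 1 4 2 3]
Position 5: card 3.

Answer: 3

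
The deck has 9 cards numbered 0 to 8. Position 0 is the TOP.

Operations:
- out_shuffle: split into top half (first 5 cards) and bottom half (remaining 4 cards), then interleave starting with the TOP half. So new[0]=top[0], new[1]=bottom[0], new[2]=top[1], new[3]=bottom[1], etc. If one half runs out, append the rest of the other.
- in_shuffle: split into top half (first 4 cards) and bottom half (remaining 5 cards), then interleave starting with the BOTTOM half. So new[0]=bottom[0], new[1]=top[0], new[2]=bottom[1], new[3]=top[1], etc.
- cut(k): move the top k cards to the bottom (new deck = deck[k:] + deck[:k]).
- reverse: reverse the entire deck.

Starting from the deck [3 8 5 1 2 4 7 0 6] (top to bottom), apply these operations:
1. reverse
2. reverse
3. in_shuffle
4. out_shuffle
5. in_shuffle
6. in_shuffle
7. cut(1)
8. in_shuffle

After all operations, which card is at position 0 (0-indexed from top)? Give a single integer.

Answer: 1

Derivation:
After op 1 (reverse): [6 0 7 4 2 1 5 8 3]
After op 2 (reverse): [3 8 5 1 2 4 7 0 6]
After op 3 (in_shuffle): [2 3 4 8 7 5 0 1 6]
After op 4 (out_shuffle): [2 5 3 0 4 1 8 6 7]
After op 5 (in_shuffle): [4 2 1 5 8 3 6 0 7]
After op 6 (in_shuffle): [8 4 3 2 6 1 0 5 7]
After op 7 (cut(1)): [4 3 2 6 1 0 5 7 8]
After op 8 (in_shuffle): [1 4 0 3 5 2 7 6 8]
Position 0: card 1.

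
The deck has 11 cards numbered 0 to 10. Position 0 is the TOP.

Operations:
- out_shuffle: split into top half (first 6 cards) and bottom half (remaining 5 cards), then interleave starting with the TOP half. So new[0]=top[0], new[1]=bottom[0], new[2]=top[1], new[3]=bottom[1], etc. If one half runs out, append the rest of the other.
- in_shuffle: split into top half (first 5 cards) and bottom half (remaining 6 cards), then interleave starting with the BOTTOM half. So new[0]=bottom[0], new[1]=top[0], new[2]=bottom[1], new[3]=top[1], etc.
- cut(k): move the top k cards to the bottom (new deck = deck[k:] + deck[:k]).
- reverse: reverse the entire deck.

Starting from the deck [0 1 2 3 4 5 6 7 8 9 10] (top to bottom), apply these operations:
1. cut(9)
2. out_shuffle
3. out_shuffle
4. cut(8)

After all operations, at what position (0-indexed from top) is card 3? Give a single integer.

After op 1 (cut(9)): [9 10 0 1 2 3 4 5 6 7 8]
After op 2 (out_shuffle): [9 4 10 5 0 6 1 7 2 8 3]
After op 3 (out_shuffle): [9 1 4 7 10 2 5 8 0 3 6]
After op 4 (cut(8)): [0 3 6 9 1 4 7 10 2 5 8]
Card 3 is at position 1.

Answer: 1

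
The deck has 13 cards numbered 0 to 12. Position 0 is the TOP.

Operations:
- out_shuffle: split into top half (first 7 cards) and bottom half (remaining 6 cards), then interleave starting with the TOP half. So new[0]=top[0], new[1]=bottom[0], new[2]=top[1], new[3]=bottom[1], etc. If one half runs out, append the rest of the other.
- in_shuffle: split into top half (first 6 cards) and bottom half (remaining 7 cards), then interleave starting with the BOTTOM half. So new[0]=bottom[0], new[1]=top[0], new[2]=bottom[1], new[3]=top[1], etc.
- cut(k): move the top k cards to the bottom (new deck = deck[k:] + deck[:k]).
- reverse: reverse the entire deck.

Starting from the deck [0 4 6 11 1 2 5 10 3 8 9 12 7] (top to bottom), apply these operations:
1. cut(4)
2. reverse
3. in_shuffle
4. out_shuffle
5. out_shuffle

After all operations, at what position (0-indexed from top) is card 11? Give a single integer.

After op 1 (cut(4)): [1 2 5 10 3 8 9 12 7 0 4 6 11]
After op 2 (reverse): [11 6 4 0 7 12 9 8 3 10 5 2 1]
After op 3 (in_shuffle): [9 11 8 6 3 4 10 0 5 7 2 12 1]
After op 4 (out_shuffle): [9 0 11 5 8 7 6 2 3 12 4 1 10]
After op 5 (out_shuffle): [9 2 0 3 11 12 5 4 8 1 7 10 6]
Card 11 is at position 4.

Answer: 4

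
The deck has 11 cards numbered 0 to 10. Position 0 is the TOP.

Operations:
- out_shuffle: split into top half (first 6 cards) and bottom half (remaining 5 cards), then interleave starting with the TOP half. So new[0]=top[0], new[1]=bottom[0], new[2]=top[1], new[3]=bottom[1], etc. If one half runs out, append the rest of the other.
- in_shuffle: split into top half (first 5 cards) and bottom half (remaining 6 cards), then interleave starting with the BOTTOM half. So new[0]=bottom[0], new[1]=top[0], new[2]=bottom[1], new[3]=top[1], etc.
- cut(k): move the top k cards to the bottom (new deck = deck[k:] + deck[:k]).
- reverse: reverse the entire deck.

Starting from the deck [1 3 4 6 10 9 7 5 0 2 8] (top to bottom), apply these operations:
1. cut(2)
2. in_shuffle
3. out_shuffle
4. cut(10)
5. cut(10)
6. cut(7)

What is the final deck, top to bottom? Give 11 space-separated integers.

Answer: 1 6 7 2 3 10 5 8 4 9 0

Derivation:
After op 1 (cut(2)): [4 6 10 9 7 5 0 2 8 1 3]
After op 2 (in_shuffle): [5 4 0 6 2 10 8 9 1 7 3]
After op 3 (out_shuffle): [5 8 4 9 0 1 6 7 2 3 10]
After op 4 (cut(10)): [10 5 8 4 9 0 1 6 7 2 3]
After op 5 (cut(10)): [3 10 5 8 4 9 0 1 6 7 2]
After op 6 (cut(7)): [1 6 7 2 3 10 5 8 4 9 0]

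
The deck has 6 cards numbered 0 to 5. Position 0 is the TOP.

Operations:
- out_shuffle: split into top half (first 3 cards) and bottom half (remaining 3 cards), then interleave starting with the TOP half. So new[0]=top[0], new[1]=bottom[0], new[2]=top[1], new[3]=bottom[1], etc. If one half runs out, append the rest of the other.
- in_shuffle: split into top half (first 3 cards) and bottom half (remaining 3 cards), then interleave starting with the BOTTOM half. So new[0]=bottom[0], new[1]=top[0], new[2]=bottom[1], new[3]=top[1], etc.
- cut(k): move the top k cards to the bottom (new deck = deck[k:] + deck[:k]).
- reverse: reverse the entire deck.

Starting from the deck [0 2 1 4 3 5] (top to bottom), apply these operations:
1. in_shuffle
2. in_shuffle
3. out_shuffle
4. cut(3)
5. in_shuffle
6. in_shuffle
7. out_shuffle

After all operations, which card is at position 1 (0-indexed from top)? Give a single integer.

After op 1 (in_shuffle): [4 0 3 2 5 1]
After op 2 (in_shuffle): [2 4 5 0 1 3]
After op 3 (out_shuffle): [2 0 4 1 5 3]
After op 4 (cut(3)): [1 5 3 2 0 4]
After op 5 (in_shuffle): [2 1 0 5 4 3]
After op 6 (in_shuffle): [5 2 4 1 3 0]
After op 7 (out_shuffle): [5 1 2 3 4 0]
Position 1: card 1.

Answer: 1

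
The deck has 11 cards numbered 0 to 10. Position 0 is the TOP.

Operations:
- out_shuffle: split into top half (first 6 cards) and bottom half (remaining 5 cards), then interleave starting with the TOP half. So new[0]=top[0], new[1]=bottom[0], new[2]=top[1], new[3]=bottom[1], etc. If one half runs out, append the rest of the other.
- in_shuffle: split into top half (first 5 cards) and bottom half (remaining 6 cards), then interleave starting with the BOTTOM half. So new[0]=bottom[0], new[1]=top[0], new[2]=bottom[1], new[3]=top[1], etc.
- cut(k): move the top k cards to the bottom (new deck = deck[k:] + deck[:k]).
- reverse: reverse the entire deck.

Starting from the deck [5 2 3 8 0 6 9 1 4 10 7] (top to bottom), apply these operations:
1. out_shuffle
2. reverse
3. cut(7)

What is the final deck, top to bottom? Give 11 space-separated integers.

After op 1 (out_shuffle): [5 9 2 1 3 4 8 10 0 7 6]
After op 2 (reverse): [6 7 0 10 8 4 3 1 2 9 5]
After op 3 (cut(7)): [1 2 9 5 6 7 0 10 8 4 3]

Answer: 1 2 9 5 6 7 0 10 8 4 3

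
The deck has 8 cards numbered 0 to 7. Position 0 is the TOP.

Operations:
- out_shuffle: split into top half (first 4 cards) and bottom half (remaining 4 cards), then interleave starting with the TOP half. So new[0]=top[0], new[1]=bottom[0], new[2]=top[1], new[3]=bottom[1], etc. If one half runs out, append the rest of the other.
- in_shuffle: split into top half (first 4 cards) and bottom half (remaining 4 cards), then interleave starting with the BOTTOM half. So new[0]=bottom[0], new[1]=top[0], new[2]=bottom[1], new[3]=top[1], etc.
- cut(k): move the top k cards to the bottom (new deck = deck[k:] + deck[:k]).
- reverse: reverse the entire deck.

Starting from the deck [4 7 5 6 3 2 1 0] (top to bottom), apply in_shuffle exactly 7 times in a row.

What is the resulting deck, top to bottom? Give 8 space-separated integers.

After op 1 (in_shuffle): [3 4 2 7 1 5 0 6]
After op 2 (in_shuffle): [1 3 5 4 0 2 6 7]
After op 3 (in_shuffle): [0 1 2 3 6 5 7 4]
After op 4 (in_shuffle): [6 0 5 1 7 2 4 3]
After op 5 (in_shuffle): [7 6 2 0 4 5 3 1]
After op 6 (in_shuffle): [4 7 5 6 3 2 1 0]
After op 7 (in_shuffle): [3 4 2 7 1 5 0 6]

Answer: 3 4 2 7 1 5 0 6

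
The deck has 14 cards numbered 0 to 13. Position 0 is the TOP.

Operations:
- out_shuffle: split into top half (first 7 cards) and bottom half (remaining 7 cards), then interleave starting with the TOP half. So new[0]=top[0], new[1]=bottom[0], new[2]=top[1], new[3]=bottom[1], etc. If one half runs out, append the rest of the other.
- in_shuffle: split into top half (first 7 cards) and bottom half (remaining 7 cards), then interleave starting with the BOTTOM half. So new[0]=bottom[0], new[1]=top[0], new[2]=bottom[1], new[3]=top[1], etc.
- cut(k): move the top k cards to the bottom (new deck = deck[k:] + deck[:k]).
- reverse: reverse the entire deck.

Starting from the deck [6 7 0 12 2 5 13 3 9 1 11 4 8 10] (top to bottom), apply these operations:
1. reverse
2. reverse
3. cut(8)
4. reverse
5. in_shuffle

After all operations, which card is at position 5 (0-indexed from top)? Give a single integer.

After op 1 (reverse): [10 8 4 11 1 9 3 13 5 2 12 0 7 6]
After op 2 (reverse): [6 7 0 12 2 5 13 3 9 1 11 4 8 10]
After op 3 (cut(8)): [9 1 11 4 8 10 6 7 0 12 2 5 13 3]
After op 4 (reverse): [3 13 5 2 12 0 7 6 10 8 4 11 1 9]
After op 5 (in_shuffle): [6 3 10 13 8 5 4 2 11 12 1 0 9 7]
Position 5: card 5.

Answer: 5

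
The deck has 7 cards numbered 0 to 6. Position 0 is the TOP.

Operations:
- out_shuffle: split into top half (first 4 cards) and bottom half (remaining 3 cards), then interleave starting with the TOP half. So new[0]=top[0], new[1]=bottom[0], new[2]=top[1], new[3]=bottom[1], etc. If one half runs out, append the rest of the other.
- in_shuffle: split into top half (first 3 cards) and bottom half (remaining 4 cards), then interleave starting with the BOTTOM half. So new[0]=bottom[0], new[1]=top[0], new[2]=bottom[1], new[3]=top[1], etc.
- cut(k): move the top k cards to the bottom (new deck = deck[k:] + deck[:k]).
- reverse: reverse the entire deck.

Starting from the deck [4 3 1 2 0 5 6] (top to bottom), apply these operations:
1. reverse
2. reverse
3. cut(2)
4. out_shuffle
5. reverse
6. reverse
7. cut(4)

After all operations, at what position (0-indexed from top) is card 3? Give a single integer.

Answer: 1

Derivation:
After op 1 (reverse): [6 5 0 2 1 3 4]
After op 2 (reverse): [4 3 1 2 0 5 6]
After op 3 (cut(2)): [1 2 0 5 6 4 3]
After op 4 (out_shuffle): [1 6 2 4 0 3 5]
After op 5 (reverse): [5 3 0 4 2 6 1]
After op 6 (reverse): [1 6 2 4 0 3 5]
After op 7 (cut(4)): [0 3 5 1 6 2 4]
Card 3 is at position 1.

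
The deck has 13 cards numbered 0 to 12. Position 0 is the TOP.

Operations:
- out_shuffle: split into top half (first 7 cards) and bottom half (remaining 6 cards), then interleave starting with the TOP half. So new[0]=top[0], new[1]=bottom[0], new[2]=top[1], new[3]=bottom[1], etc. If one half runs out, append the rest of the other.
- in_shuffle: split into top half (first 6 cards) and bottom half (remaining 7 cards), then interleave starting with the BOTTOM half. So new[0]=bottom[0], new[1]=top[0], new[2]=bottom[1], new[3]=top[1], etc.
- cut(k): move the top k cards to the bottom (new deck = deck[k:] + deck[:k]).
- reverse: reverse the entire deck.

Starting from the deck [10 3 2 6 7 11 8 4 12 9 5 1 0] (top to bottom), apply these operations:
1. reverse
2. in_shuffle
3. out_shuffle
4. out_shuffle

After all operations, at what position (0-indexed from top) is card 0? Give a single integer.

Answer: 4

Derivation:
After op 1 (reverse): [0 1 5 9 12 4 8 11 7 6 2 3 10]
After op 2 (in_shuffle): [8 0 11 1 7 5 6 9 2 12 3 4 10]
After op 3 (out_shuffle): [8 9 0 2 11 12 1 3 7 4 5 10 6]
After op 4 (out_shuffle): [8 3 9 7 0 4 2 5 11 10 12 6 1]
Card 0 is at position 4.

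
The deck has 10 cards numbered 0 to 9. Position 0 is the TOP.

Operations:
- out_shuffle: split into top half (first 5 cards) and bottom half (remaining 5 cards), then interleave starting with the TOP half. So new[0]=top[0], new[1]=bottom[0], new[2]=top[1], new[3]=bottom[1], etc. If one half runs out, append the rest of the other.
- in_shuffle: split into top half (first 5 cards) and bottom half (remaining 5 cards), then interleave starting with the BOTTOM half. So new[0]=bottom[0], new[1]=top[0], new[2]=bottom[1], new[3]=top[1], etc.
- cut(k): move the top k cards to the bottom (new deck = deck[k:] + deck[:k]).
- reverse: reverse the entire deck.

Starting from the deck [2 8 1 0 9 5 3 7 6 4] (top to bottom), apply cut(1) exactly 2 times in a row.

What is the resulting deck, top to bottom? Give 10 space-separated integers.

Answer: 1 0 9 5 3 7 6 4 2 8

Derivation:
After op 1 (cut(1)): [8 1 0 9 5 3 7 6 4 2]
After op 2 (cut(1)): [1 0 9 5 3 7 6 4 2 8]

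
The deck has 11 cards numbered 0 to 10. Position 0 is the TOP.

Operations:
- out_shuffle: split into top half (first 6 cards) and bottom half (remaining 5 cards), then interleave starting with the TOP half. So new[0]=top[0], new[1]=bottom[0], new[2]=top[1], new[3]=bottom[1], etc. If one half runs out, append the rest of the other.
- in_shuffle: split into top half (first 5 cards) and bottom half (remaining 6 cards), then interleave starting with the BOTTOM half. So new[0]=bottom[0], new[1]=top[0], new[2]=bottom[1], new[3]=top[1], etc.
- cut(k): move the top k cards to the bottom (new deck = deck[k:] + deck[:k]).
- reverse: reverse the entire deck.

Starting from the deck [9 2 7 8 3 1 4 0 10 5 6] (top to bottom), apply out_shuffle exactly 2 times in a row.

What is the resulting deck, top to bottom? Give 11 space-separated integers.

After op 1 (out_shuffle): [9 4 2 0 7 10 8 5 3 6 1]
After op 2 (out_shuffle): [9 8 4 5 2 3 0 6 7 1 10]

Answer: 9 8 4 5 2 3 0 6 7 1 10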